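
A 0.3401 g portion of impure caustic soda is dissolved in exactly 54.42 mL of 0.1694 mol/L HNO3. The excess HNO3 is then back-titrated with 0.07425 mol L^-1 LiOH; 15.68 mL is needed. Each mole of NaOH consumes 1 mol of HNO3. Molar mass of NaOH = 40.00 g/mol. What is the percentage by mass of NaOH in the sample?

Total n(HNO3) added = 0.1694 x 0.05442 = 0.009219 mol.
n(LiOH) used = 0.07425 x 0.01568 = 0.001164 mol, which equals the excess n(HNO3).
So n(HNO3) consumed by the sample = 0.009219 - 0.001164 = 0.008055 mol.
n(NaOH) = 0.008055 / 1 = 0.008055 mol.
mass NaOH = 0.008055 x 40.00 = 0.3222 g, so %NaOH = 0.3222/0.3401 x 100 = 94.7%.

94.7%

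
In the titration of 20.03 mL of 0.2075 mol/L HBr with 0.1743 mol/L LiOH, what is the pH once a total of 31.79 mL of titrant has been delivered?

12.43

n(acid) = 0.2075 x 0.02003 = 0.004156 mol; n(LiOH) added = 0.1743 x 0.03179 = 0.005541 mol.
Base is in excess by 0.005541 - 0.004156 = 0.001385 mol in a total volume of 0.05182 L.
[OH^-] = 0.001385/0.05182 = 0.02672 M, so pOH = 1.57 and pH = 14.00 - 1.57 = 12.43.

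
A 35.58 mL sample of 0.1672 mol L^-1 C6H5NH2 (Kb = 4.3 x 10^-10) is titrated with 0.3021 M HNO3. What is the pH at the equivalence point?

n(C6H5NH2) = 0.1672 x 0.03558 = 0.005949 mol; V(HNO3) at equivalence = 0.005949/0.3021 = 0.01969 L.
At equivalence the base is fully converted to C6H5NH3+; total volume = 0.05527 L, so [C6H5NH3+] = 0.005949/0.05527 = 0.1076 M.
Ka(C6H5NH3+) = Kw/Kb = 1.0e-14 / 4.3 x 10^-10 = 2.33e-5.
[H^+] = sqrt(Ka x [C6H5NH3+]) = sqrt(2.33e-5 x 0.1076) = 0.00158 M.
pH = -log(0.00158) = 2.80.

2.80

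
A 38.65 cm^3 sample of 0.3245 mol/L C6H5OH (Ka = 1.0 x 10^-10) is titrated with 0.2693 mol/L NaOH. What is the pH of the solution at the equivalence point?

11.58

n(C6H5OH) = 0.3245 x 0.03865 = 0.01254 mol; V(NaOH) at equivalence = 0.01254/0.2693 = 0.04657 L.
At equivalence all the acid is converted to C6H5O-; total volume = 0.03865 + 0.04657 = 0.08522 L, so [C6H5O-] = 0.01254/0.08522 = 0.1472 M.
Kb = Kw/Ka = 1.0e-14 / 1.0 x 10^-10 = 0.000100.
[OH^-] = sqrt(Kb x [C6H5O-]) = sqrt(0.000100 x 0.1472) = 0.00384 M.
pOH = 2.42, so pH = 14.00 - 2.42 = 11.58.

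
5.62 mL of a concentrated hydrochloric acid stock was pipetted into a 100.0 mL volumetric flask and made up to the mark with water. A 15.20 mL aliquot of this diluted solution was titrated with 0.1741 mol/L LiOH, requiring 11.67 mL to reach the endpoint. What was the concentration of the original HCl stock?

n(LiOH) = 0.1741 x 0.01167 = 0.002032 mol.
n(HCl) in the aliquot = 0.002032 mol.
[diluted HCl] = 0.002032 / 0.01520 = 0.1337 M.
Dilution factor = 100.0/5.620 = 17.79, so [stock] = 0.1337 x 17.79 = 2.38 M.

2.38 M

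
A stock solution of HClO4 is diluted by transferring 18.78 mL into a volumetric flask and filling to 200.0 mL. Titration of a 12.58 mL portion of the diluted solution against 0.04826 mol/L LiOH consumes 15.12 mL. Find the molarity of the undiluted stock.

0.618 M

n(LiOH) = 0.04826 x 0.01512 = 0.0007297 mol.
n(HClO4) in the aliquot = 0.0007297 mol.
[diluted HClO4] = 0.0007297 / 0.01258 = 0.05800 M.
Dilution factor = 200.0/18.78 = 10.65, so [stock] = 0.05800 x 10.65 = 0.618 M.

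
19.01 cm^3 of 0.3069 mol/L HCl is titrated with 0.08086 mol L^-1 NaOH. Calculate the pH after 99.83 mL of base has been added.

12.27

n(acid) = 0.3069 x 0.01901 = 0.005834 mol; n(NaOH) added = 0.08086 x 0.09983 = 0.008072 mol.
Base is in excess by 0.008072 - 0.005834 = 0.002238 mol in a total volume of 0.1188 L.
[OH^-] = 0.002238/0.1188 = 0.01883 M, so pOH = 1.73 and pH = 14.00 - 1.73 = 12.27.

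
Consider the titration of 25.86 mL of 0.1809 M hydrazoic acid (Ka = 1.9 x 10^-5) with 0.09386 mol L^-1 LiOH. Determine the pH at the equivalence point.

n(HN3) = 0.1809 x 0.02586 = 0.004678 mol; V(LiOH) at equivalence = 0.004678/0.09386 = 0.04984 L.
At equivalence all the acid is converted to N3-; total volume = 0.02586 + 0.04984 = 0.07570 L, so [N3-] = 0.004678/0.07570 = 0.06180 M.
Kb = Kw/Ka = 1.0e-14 / 1.9 x 10^-5 = 5.26e-10.
[OH^-] = sqrt(Kb x [N3-]) = sqrt(5.26e-10 x 0.06180) = 5.70e-6 M.
pOH = 5.24, so pH = 14.00 - 5.24 = 8.76.

8.76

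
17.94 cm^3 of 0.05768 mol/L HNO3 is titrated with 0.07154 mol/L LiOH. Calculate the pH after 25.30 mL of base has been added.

n(acid) = 0.05768 x 0.01794 = 0.001035 mol; n(LiOH) added = 0.07154 x 0.02530 = 0.001810 mol.
Base is in excess by 0.001810 - 0.001035 = 0.0007752 mol in a total volume of 0.04324 L.
[OH^-] = 0.0007752/0.04324 = 0.01793 M, so pOH = 1.75 and pH = 14.00 - 1.75 = 12.25.

12.25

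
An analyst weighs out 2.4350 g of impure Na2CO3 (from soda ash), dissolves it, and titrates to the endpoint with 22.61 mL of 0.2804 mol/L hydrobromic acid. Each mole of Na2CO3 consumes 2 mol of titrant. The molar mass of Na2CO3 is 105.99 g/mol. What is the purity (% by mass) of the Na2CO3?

13.8%

n(HBr) = 0.2804 x 0.02261 = 0.006340 mol.
n(Na2CO3) = 0.006340 / 2 = 0.003170 mol.
mass of Na2CO3 = 0.003170 x 105.99 = 0.3360 g.
% purity = 0.3360 / 2.4350 x 100 = 13.8%.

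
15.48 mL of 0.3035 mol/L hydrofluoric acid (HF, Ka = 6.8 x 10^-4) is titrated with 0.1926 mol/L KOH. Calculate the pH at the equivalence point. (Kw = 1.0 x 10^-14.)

8.12

n(HF) = 0.3035 x 0.01548 = 0.004698 mol; V(KOH) at equivalence = 0.004698/0.1926 = 0.02439 L.
At equivalence all the acid is converted to F-; total volume = 0.01548 + 0.02439 = 0.03987 L, so [F-] = 0.004698/0.03987 = 0.1178 M.
Kb = Kw/Ka = 1.0e-14 / 6.8 x 10^-4 = 1.47e-11.
[OH^-] = sqrt(Kb x [F-]) = sqrt(1.47e-11 x 0.1178) = 1.32e-6 M.
pOH = 5.88, so pH = 14.00 - 5.88 = 8.12.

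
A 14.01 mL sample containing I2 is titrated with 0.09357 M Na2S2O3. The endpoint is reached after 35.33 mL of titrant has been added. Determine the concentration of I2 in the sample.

0.118 M

n(Na2S2O3) = 0.09357 x 0.03533 = 0.003306 mol.
From the balanced equation, 2 mol Na2S2O3 reacts with 1 mol I2, so n(I2) = 0.003306 x 1/2 = 0.001653 mol.
[I2] = 0.001653 / 0.01401 L = 0.118 M.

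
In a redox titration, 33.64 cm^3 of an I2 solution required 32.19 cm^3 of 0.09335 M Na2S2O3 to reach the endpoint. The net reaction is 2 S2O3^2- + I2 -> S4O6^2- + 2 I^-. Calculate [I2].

0.0447 M

n(Na2S2O3) = 0.09335 x 0.03219 = 0.003005 mol.
From the balanced equation, 2 mol Na2S2O3 reacts with 1 mol I2, so n(I2) = 0.003005 x 1/2 = 0.001502 mol.
[I2] = 0.001502 / 0.03364 L = 0.0447 M.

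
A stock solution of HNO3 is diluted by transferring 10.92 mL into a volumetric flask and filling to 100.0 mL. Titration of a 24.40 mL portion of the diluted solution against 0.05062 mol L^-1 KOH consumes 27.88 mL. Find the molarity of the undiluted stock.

n(KOH) = 0.05062 x 0.02788 = 0.001411 mol.
n(HNO3) in the aliquot = 0.001411 mol.
[diluted HNO3] = 0.001411 / 0.02440 = 0.05784 M.
Dilution factor = 100.0/10.92 = 9.158, so [stock] = 0.05784 x 9.158 = 0.530 M.

0.530 M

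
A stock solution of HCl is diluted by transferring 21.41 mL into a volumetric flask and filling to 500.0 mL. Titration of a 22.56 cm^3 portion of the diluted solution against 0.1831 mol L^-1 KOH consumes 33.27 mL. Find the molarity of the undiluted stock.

n(KOH) = 0.1831 x 0.03327 = 0.006092 mol.
n(HCl) in the aliquot = 0.006092 mol.
[diluted HCl] = 0.006092 / 0.02256 = 0.2700 M.
Dilution factor = 500.0/21.41 = 23.35, so [stock] = 0.2700 x 23.35 = 6.31 M.

6.31 M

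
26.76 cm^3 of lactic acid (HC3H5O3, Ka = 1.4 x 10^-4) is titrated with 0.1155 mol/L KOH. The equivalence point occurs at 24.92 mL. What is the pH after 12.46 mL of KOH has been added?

3.85

12.46 mL is exactly half the equivalence volume (24.92/2), i.e. the half-equivalence point.
There, n(HA) = n(A^-), so pH = pKa = -log(1.4 x 10^-4) = 3.85.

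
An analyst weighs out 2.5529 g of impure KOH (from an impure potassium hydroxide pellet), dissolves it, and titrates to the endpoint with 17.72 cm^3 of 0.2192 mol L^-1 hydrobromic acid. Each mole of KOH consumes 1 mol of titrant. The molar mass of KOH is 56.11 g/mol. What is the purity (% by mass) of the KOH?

n(HBr) = 0.2192 x 0.01772 = 0.003884 mol.
n(KOH) = 0.003884 / 1 = 0.003884 mol.
mass of KOH = 0.003884 x 56.11 = 0.2179 g.
% purity = 0.2179 / 2.5529 x 100 = 8.54%.

8.54%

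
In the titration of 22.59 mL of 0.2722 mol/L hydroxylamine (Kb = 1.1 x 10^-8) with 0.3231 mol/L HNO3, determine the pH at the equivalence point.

3.44

n(NH2OH) = 0.2722 x 0.02259 = 0.006149 mol; V(HNO3) at equivalence = 0.006149/0.3231 = 0.01903 L.
At equivalence the base is fully converted to NH3OH+; total volume = 0.04162 L, so [NH3OH+] = 0.006149/0.04162 = 0.1477 M.
Ka(NH3OH+) = Kw/Kb = 1.0e-14 / 1.1 x 10^-8 = 9.09e-7.
[H^+] = sqrt(Ka x [NH3OH+]) = sqrt(9.09e-7 x 0.1477) = 0.000366 M.
pH = -log(0.000366) = 3.44.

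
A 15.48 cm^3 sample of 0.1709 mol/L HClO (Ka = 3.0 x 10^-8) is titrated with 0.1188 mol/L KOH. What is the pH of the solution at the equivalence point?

n(HClO) = 0.1709 x 0.01548 = 0.002646 mol; V(KOH) at equivalence = 0.002646/0.1188 = 0.02227 L.
At equivalence all the acid is converted to ClO-; total volume = 0.01548 + 0.02227 = 0.03775 L, so [ClO-] = 0.002646/0.03775 = 0.07008 M.
Kb = Kw/Ka = 1.0e-14 / 3.0 x 10^-8 = 3.33e-7.
[OH^-] = sqrt(Kb x [ClO-]) = sqrt(3.33e-7 x 0.07008) = 0.000153 M.
pOH = 3.82, so pH = 14.00 - 3.82 = 10.18.

10.18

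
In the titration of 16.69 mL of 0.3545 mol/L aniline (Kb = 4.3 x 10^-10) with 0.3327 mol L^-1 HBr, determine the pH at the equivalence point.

2.70

n(C6H5NH2) = 0.3545 x 0.01669 = 0.005917 mol; V(HBr) at equivalence = 0.005917/0.3327 = 0.01778 L.
At equivalence the base is fully converted to C6H5NH3+; total volume = 0.03447 L, so [C6H5NH3+] = 0.005917/0.03447 = 0.1716 M.
Ka(C6H5NH3+) = Kw/Kb = 1.0e-14 / 4.3 x 10^-10 = 2.33e-5.
[H^+] = sqrt(Ka x [C6H5NH3+]) = sqrt(2.33e-5 x 0.1716) = 0.00200 M.
pH = -log(0.00200) = 2.70.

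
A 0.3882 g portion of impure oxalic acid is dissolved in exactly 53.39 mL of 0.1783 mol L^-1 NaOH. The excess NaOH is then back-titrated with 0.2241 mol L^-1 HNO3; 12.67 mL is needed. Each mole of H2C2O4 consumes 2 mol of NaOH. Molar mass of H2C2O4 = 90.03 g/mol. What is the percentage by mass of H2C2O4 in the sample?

77.5%

Total n(NaOH) added = 0.1783 x 0.05339 = 0.009519 mol.
n(HNO3) used = 0.2241 x 0.01267 = 0.002839 mol, which equals the excess n(NaOH).
So n(NaOH) consumed by the sample = 0.009519 - 0.002839 = 0.006680 mol.
n(H2C2O4) = 0.006680 / 2 = 0.003340 mol.
mass H2C2O4 = 0.003340 x 90.03 = 0.3007 g, so %H2C2O4 = 0.3007/0.3882 x 100 = 77.5%.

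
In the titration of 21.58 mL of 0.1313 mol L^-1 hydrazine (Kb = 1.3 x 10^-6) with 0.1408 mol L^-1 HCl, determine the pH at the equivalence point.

n(N2H4) = 0.1313 x 0.02158 = 0.002833 mol; V(HCl) at equivalence = 0.002833/0.1408 = 0.02012 L.
At equivalence the base is fully converted to N2H5+; total volume = 0.04170 L, so [N2H5+] = 0.002833/0.04170 = 0.06794 M.
Ka(N2H5+) = Kw/Kb = 1.0e-14 / 1.3 x 10^-6 = 7.69e-9.
[H^+] = sqrt(Ka x [N2H5+]) = sqrt(7.69e-9 x 0.06794) = 2.29e-5 M.
pH = -log(2.29e-5) = 4.64.

4.64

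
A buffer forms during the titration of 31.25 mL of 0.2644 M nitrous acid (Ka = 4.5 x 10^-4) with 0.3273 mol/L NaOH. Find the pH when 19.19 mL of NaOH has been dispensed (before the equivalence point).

Initial n(HNO2) = 0.2644 x 0.03125 = 0.008263 mol.
n(NaOH) added = 0.3273 x 0.01919 = 0.006281 mol, converting that many moles of HNO2 to NO2-.
Remaining n(HNO2) = 0.001982 mol; n(NO2-) = 0.006281 mol.
By Henderson-Hasselbalch, pH = pKa + log([A^-]/[HA]) = 3.35 + log(0.006281/0.001982) = 3.35 + (+0.50) = 3.85.

3.85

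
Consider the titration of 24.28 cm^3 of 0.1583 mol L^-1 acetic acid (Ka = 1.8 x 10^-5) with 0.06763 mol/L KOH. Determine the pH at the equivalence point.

8.71

n(CH3COOH) = 0.1583 x 0.02428 = 0.003844 mol; V(KOH) at equivalence = 0.003844/0.06763 = 0.05683 L.
At equivalence all the acid is converted to CH3COO-; total volume = 0.02428 + 0.05683 = 0.08111 L, so [CH3COO-] = 0.003844/0.08111 = 0.04739 M.
Kb = Kw/Ka = 1.0e-14 / 1.8 x 10^-5 = 5.56e-10.
[OH^-] = sqrt(Kb x [CH3COO-]) = sqrt(5.56e-10 x 0.04739) = 5.13e-6 M.
pOH = 5.29, so pH = 14.00 - 5.29 = 8.71.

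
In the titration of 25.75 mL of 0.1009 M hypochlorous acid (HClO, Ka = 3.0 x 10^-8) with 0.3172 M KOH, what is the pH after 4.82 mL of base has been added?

Initial n(HClO) = 0.1009 x 0.02575 = 0.002598 mol.
n(KOH) added = 0.3172 x 0.004820 = 0.001529 mol, converting that many moles of HClO to ClO-.
Remaining n(HClO) = 0.001069 mol; n(ClO-) = 0.001529 mol.
By Henderson-Hasselbalch, pH = pKa + log([A^-]/[HA]) = 7.52 + log(0.001529/0.001069) = 7.52 + (+0.16) = 7.68.

7.68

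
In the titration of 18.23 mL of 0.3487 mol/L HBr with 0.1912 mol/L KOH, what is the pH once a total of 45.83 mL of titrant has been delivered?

12.57

n(acid) = 0.3487 x 0.01823 = 0.006357 mol; n(KOH) added = 0.1912 x 0.04583 = 0.008763 mol.
Base is in excess by 0.008763 - 0.006357 = 0.002406 mol in a total volume of 0.06406 L.
[OH^-] = 0.002406/0.06406 = 0.03756 M, so pOH = 1.43 and pH = 14.00 - 1.43 = 12.57.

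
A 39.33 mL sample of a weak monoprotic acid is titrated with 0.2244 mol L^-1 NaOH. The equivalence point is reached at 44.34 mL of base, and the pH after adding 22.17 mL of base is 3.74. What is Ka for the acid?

1.8 x 10^-4

22.17 mL is half of the equivalence volume, so this is the half-equivalence point where [HA] = [A^-].
At half-equivalence pH = pKa, so pKa = 3.74.
Ka = 10^(-3.74) = 1.8 x 10^-4.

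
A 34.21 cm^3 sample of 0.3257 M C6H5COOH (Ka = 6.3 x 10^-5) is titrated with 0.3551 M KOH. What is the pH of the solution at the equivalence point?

n(C6H5COOH) = 0.3257 x 0.03421 = 0.01114 mol; V(KOH) at equivalence = 0.01114/0.3551 = 0.03138 L.
At equivalence all the acid is converted to C6H5COO-; total volume = 0.03421 + 0.03138 = 0.06559 L, so [C6H5COO-] = 0.01114/0.06559 = 0.1699 M.
Kb = Kw/Ka = 1.0e-14 / 6.3 x 10^-5 = 1.59e-10.
[OH^-] = sqrt(Kb x [C6H5COO-]) = sqrt(1.59e-10 x 0.1699) = 5.19e-6 M.
pOH = 5.28, so pH = 14.00 - 5.28 = 8.72.

8.72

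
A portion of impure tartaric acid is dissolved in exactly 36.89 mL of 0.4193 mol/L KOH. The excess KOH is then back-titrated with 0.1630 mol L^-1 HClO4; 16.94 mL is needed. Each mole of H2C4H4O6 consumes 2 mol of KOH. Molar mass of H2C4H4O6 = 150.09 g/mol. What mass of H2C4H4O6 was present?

0.954 g

Total n(KOH) added = 0.4193 x 0.03689 = 0.01547 mol.
n(HClO4) used = 0.1630 x 0.01694 = 0.002761 mol, which equals the excess n(KOH).
So n(KOH) consumed by the sample = 0.01547 - 0.002761 = 0.01271 mol.
n(H2C4H4O6) = 0.01271 / 2 = 0.006353 mol.
mass = 0.006353 mol x 150.09 g/mol = 0.954 g.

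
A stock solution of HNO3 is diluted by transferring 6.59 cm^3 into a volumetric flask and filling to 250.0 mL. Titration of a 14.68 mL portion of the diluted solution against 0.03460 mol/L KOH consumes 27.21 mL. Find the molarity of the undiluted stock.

2.43 M

n(KOH) = 0.03460 x 0.02721 = 0.0009415 mol.
n(HNO3) in the aliquot = 0.0009415 mol.
[diluted HNO3] = 0.0009415 / 0.01468 = 0.06413 M.
Dilution factor = 250.0/6.590 = 37.94, so [stock] = 0.06413 x 37.94 = 2.43 M.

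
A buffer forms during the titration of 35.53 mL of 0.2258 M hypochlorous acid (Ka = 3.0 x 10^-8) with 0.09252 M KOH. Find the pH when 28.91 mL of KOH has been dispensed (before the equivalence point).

7.22

Initial n(HClO) = 0.2258 x 0.03553 = 0.008023 mol.
n(KOH) added = 0.09252 x 0.02891 = 0.002675 mol, converting that many moles of HClO to ClO-.
Remaining n(HClO) = 0.005348 mol; n(ClO-) = 0.002675 mol.
By Henderson-Hasselbalch, pH = pKa + log([A^-]/[HA]) = 7.52 + log(0.002675/0.005348) = 7.52 + (-0.30) = 7.22.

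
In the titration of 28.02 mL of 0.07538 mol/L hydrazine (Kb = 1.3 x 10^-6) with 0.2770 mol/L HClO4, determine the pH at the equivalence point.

n(N2H4) = 0.07538 x 0.02802 = 0.002112 mol; V(HClO4) at equivalence = 0.002112/0.2770 = 0.007625 L.
At equivalence the base is fully converted to N2H5+; total volume = 0.03565 L, so [N2H5+] = 0.002112/0.03565 = 0.05925 M.
Ka(N2H5+) = Kw/Kb = 1.0e-14 / 1.3 x 10^-6 = 7.69e-9.
[H^+] = sqrt(Ka x [N2H5+]) = sqrt(7.69e-9 x 0.05925) = 2.13e-5 M.
pH = -log(2.13e-5) = 4.67.

4.67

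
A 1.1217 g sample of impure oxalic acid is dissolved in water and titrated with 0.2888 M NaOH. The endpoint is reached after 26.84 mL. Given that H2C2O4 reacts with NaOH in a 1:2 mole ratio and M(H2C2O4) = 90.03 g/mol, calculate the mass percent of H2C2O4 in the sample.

31.1%

n(NaOH) = 0.2888 x 0.02684 = 0.007751 mol.
n(H2C2O4) = 0.007751 / 2 = 0.003876 mol.
mass of H2C2O4 = 0.003876 x 90.03 = 0.3489 g.
% purity = 0.3489 / 1.1217 x 100 = 31.1%.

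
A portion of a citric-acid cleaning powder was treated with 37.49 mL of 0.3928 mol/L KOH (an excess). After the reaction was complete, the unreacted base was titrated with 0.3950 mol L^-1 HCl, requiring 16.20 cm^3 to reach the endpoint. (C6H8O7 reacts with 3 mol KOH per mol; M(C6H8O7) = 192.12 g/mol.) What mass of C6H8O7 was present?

Total n(KOH) added = 0.3928 x 0.03749 = 0.01473 mol.
n(HCl) used = 0.3950 x 0.01620 = 0.006399 mol, which equals the excess n(KOH).
So n(KOH) consumed by the sample = 0.01473 - 0.006399 = 0.008327 mol.
n(C6H8O7) = 0.008327 / 3 = 0.002776 mol.
mass = 0.002776 mol x 192.12 g/mol = 0.533 g.

0.533 g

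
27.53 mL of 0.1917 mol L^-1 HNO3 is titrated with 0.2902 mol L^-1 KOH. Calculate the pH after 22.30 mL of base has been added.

n(acid) = 0.1917 x 0.02753 = 0.005278 mol; n(KOH) added = 0.2902 x 0.02230 = 0.006471 mol.
Base is in excess by 0.006471 - 0.005278 = 0.001194 mol in a total volume of 0.04983 L.
[OH^-] = 0.001194/0.04983 = 0.02396 M, so pOH = 1.62 and pH = 14.00 - 1.62 = 12.38.

12.38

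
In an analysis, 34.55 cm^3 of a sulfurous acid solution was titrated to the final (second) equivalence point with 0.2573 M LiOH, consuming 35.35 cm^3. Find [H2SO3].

0.132 M

n(LiOH) = 0.2573 x 0.03535 = 0.009096 mol.
At the final (second) equivalence point, 2 mol OH^- react per mol H2SO3, so n(H2SO3) = 0.009096 / 2 = 0.004548 mol.
[H2SO3] = 0.004548 / 0.03455 L = 0.132 M.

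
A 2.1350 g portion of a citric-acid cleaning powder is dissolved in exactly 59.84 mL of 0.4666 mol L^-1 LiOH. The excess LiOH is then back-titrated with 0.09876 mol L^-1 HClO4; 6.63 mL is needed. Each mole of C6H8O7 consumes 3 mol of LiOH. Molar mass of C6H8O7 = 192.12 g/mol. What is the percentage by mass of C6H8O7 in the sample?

Total n(LiOH) added = 0.4666 x 0.05984 = 0.02792 mol.
n(HClO4) used = 0.09876 x 0.006630 = 0.0006548 mol, which equals the excess n(LiOH).
So n(LiOH) consumed by the sample = 0.02792 - 0.0006548 = 0.02727 mol.
n(C6H8O7) = 0.02727 / 3 = 0.009089 mol.
mass C6H8O7 = 0.009089 x 192.12 = 1.746 g, so %C6H8O7 = 1.746/2.1350 x 100 = 81.8%.

81.8%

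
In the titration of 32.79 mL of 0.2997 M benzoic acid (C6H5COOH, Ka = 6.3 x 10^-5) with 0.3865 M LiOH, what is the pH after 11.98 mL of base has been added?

4.15

Initial n(C6H5COOH) = 0.2997 x 0.03279 = 0.009827 mol.
n(LiOH) added = 0.3865 x 0.01198 = 0.004630 mol, converting that many moles of C6H5COOH to C6H5COO-.
Remaining n(C6H5COOH) = 0.005197 mol; n(C6H5COO-) = 0.004630 mol.
By Henderson-Hasselbalch, pH = pKa + log([A^-]/[HA]) = 4.20 + log(0.004630/0.005197) = 4.20 + (-0.05) = 4.15.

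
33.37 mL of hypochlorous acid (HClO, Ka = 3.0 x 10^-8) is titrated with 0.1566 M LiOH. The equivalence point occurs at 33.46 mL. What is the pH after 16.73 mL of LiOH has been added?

16.73 mL is exactly half the equivalence volume (33.46/2), i.e. the half-equivalence point.
There, n(HA) = n(A^-), so pH = pKa = -log(3.0 x 10^-8) = 7.52.

7.52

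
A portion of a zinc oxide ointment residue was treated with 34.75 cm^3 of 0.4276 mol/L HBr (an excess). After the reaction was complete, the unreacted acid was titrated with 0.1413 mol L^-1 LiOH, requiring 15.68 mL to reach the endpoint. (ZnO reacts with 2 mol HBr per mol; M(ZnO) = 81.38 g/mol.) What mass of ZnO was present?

Total n(HBr) added = 0.4276 x 0.03475 = 0.01486 mol.
n(LiOH) used = 0.1413 x 0.01568 = 0.002216 mol, which equals the excess n(HBr).
So n(HBr) consumed by the sample = 0.01486 - 0.002216 = 0.01264 mol.
n(ZnO) = 0.01264 / 2 = 0.006322 mol.
mass = 0.006322 mol x 81.38 g/mol = 0.514 g.

0.514 g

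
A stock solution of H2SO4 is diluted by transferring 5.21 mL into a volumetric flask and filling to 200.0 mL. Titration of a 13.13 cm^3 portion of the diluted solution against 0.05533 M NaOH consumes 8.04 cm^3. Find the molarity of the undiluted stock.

n(NaOH) = 0.05533 x 0.008040 = 0.0004449 mol.
n(H2SO4) in the aliquot = 0.0004449 x 1/2 = 0.0002224 mol.
[diluted H2SO4] = 0.0002224 / 0.01313 = 0.01694 M.
Dilution factor = 200.0/5.210 = 38.39, so [stock] = 0.01694 x 38.39 = 0.650 M.

0.650 M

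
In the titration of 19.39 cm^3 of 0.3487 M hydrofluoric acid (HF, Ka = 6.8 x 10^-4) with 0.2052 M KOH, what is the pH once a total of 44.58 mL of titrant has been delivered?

12.57

n(acid) = 0.3487 x 0.01939 = 0.006761 mol; n(KOH) added = 0.2052 x 0.04458 = 0.009148 mol.
Base is in excess by 0.009148 - 0.006761 = 0.002387 mol in a total volume of 0.06397 L.
[OH^-] = 0.002387/0.06397 = 0.03731 M, so pOH = 1.43 and pH = 14.00 - 1.43 = 12.57.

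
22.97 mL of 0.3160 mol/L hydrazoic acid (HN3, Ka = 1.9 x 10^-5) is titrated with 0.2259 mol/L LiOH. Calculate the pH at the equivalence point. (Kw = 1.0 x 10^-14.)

8.92

n(HN3) = 0.3160 x 0.02297 = 0.007259 mol; V(LiOH) at equivalence = 0.007259/0.2259 = 0.03213 L.
At equivalence all the acid is converted to N3-; total volume = 0.02297 + 0.03213 = 0.05510 L, so [N3-] = 0.007259/0.05510 = 0.1317 M.
Kb = Kw/Ka = 1.0e-14 / 1.9 x 10^-5 = 5.26e-10.
[OH^-] = sqrt(Kb x [N3-]) = sqrt(5.26e-10 x 0.1317) = 8.33e-6 M.
pOH = 5.08, so pH = 14.00 - 5.08 = 8.92.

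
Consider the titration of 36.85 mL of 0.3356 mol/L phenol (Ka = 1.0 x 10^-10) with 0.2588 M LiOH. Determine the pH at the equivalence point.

n(C6H5OH) = 0.3356 x 0.03685 = 0.01237 mol; V(LiOH) at equivalence = 0.01237/0.2588 = 0.04779 L.
At equivalence all the acid is converted to C6H5O-; total volume = 0.03685 + 0.04779 = 0.08464 L, so [C6H5O-] = 0.01237/0.08464 = 0.1461 M.
Kb = Kw/Ka = 1.0e-14 / 1.0 x 10^-10 = 0.000100.
[OH^-] = sqrt(Kb x [C6H5O-]) = sqrt(0.000100 x 0.1461) = 0.00382 M.
pOH = 2.42, so pH = 14.00 - 2.42 = 11.58.

11.58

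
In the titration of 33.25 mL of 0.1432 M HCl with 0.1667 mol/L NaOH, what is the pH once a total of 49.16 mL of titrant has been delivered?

n(acid) = 0.1432 x 0.03325 = 0.004761 mol; n(NaOH) added = 0.1667 x 0.04916 = 0.008195 mol.
Base is in excess by 0.008195 - 0.004761 = 0.003434 mol in a total volume of 0.08241 L.
[OH^-] = 0.003434/0.08241 = 0.04166 M, so pOH = 1.38 and pH = 14.00 - 1.38 = 12.62.

12.62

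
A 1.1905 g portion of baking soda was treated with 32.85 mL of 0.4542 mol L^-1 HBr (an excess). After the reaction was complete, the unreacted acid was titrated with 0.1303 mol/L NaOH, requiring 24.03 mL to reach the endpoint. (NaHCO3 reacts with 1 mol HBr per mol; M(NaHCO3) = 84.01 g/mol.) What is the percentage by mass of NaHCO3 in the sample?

83.2%

Total n(HBr) added = 0.4542 x 0.03285 = 0.01492 mol.
n(NaOH) used = 0.1303 x 0.02403 = 0.003131 mol, which equals the excess n(HBr).
So n(HBr) consumed by the sample = 0.01492 - 0.003131 = 0.01179 mol.
n(NaHCO3) = 0.01179 / 1 = 0.01179 mol.
mass NaHCO3 = 0.01179 x 84.01 = 0.9904 g, so %NaHCO3 = 0.9904/1.1905 x 100 = 83.2%.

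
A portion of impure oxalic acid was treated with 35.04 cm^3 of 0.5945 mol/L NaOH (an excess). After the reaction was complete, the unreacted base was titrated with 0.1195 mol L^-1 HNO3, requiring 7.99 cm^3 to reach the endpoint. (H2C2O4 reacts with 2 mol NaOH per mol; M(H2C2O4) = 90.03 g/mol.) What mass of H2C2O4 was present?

0.895 g

Total n(NaOH) added = 0.5945 x 0.03504 = 0.02083 mol.
n(HNO3) used = 0.1195 x 0.007990 = 0.0009548 mol, which equals the excess n(NaOH).
So n(NaOH) consumed by the sample = 0.02083 - 0.0009548 = 0.01988 mol.
n(H2C2O4) = 0.01988 / 2 = 0.009938 mol.
mass = 0.009938 mol x 90.03 g/mol = 0.895 g.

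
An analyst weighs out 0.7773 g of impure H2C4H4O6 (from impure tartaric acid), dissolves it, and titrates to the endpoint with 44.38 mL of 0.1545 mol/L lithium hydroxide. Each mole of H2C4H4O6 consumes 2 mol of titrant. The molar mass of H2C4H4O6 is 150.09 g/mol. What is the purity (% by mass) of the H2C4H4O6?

66.2%

n(LiOH) = 0.1545 x 0.04438 = 0.006857 mol.
n(H2C4H4O6) = 0.006857 / 2 = 0.003428 mol.
mass of H2C4H4O6 = 0.003428 x 150.09 = 0.5146 g.
% purity = 0.5146 / 0.7773 x 100 = 66.2%.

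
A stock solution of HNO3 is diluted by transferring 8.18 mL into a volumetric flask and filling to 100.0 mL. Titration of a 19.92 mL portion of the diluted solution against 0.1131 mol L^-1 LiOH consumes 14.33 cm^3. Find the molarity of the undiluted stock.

n(LiOH) = 0.1131 x 0.01433 = 0.001621 mol.
n(HNO3) in the aliquot = 0.001621 mol.
[diluted HNO3] = 0.001621 / 0.01992 = 0.08136 M.
Dilution factor = 100.0/8.180 = 12.22, so [stock] = 0.08136 x 12.22 = 0.995 M.

0.995 M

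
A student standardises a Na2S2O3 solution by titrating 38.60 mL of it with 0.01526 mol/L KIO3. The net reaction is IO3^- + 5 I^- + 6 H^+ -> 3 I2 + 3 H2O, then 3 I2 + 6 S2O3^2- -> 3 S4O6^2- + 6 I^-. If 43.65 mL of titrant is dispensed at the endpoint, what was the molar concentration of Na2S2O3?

0.104 M

n(KIO3) = 0.01526 x 0.04365 = 0.0006661 mol.
From the balanced equation, 1 mol KIO3 reacts with 6 mol Na2S2O3, so n(Na2S2O3) = 0.0006661 x 6/1 = 0.003997 mol.
[Na2S2O3] = 0.003997 / 0.03860 L = 0.104 M.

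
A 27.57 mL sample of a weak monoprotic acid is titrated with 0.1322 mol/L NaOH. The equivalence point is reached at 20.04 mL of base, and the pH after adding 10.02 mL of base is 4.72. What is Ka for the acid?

1.9 x 10^-5

10.02 mL is half of the equivalence volume, so this is the half-equivalence point where [HA] = [A^-].
At half-equivalence pH = pKa, so pKa = 4.72.
Ka = 10^(-4.72) = 1.9 x 10^-5.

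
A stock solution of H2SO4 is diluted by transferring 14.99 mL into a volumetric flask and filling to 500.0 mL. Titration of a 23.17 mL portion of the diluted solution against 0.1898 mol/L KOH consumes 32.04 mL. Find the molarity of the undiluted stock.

n(KOH) = 0.1898 x 0.03204 = 0.006081 mol.
n(H2SO4) in the aliquot = 0.006081 x 1/2 = 0.003041 mol.
[diluted H2SO4] = 0.003041 / 0.02317 = 0.1312 M.
Dilution factor = 500.0/14.99 = 33.36, so [stock] = 0.1312 x 33.36 = 4.38 M.

4.38 M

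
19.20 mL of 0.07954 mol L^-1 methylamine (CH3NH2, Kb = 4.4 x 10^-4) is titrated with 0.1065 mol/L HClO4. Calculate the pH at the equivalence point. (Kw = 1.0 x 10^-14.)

n(CH3NH2) = 0.07954 x 0.01920 = 0.001527 mol; V(HClO4) at equivalence = 0.001527/0.1065 = 0.01434 L.
At equivalence the base is fully converted to CH3NH3+; total volume = 0.03354 L, so [CH3NH3+] = 0.001527/0.03354 = 0.04553 M.
Ka(CH3NH3+) = Kw/Kb = 1.0e-14 / 4.4 x 10^-4 = 2.27e-11.
[H^+] = sqrt(Ka x [CH3NH3+]) = sqrt(2.27e-11 x 0.04553) = 1.02e-6 M.
pH = -log(1.02e-6) = 5.99.

5.99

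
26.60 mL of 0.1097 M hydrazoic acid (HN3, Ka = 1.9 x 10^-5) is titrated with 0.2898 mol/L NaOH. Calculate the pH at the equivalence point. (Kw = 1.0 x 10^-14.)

n(HN3) = 0.1097 x 0.02660 = 0.002918 mol; V(NaOH) at equivalence = 0.002918/0.2898 = 0.01007 L.
At equivalence all the acid is converted to N3-; total volume = 0.02660 + 0.01007 = 0.03667 L, so [N3-] = 0.002918/0.03667 = 0.07958 M.
Kb = Kw/Ka = 1.0e-14 / 1.9 x 10^-5 = 5.26e-10.
[OH^-] = sqrt(Kb x [N3-]) = sqrt(5.26e-10 x 0.07958) = 6.47e-6 M.
pOH = 5.19, so pH = 14.00 - 5.19 = 8.81.

8.81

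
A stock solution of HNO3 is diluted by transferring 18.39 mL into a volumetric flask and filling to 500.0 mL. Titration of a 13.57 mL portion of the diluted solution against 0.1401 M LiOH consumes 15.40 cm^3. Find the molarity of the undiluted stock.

n(LiOH) = 0.1401 x 0.01540 = 0.002158 mol.
n(HNO3) in the aliquot = 0.002158 mol.
[diluted HNO3] = 0.002158 / 0.01357 = 0.1590 M.
Dilution factor = 500.0/18.39 = 27.19, so [stock] = 0.1590 x 27.19 = 4.32 M.

4.32 M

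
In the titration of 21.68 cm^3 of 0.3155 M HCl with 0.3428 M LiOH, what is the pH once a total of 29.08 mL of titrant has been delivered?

n(acid) = 0.3155 x 0.02168 = 0.006840 mol; n(LiOH) added = 0.3428 x 0.02908 = 0.009969 mol.
Base is in excess by 0.009969 - 0.006840 = 0.003129 mol in a total volume of 0.05076 L.
[OH^-] = 0.003129/0.05076 = 0.06163 M, so pOH = 1.21 and pH = 14.00 - 1.21 = 12.79.

12.79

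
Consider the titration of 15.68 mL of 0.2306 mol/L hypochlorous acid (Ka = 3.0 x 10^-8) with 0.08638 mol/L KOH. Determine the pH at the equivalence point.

10.16

n(HClO) = 0.2306 x 0.01568 = 0.003616 mol; V(KOH) at equivalence = 0.003616/0.08638 = 0.04186 L.
At equivalence all the acid is converted to ClO-; total volume = 0.01568 + 0.04186 = 0.05754 L, so [ClO-] = 0.003616/0.05754 = 0.06284 M.
Kb = Kw/Ka = 1.0e-14 / 3.0 x 10^-8 = 3.33e-7.
[OH^-] = sqrt(Kb x [ClO-]) = sqrt(3.33e-7 x 0.06284) = 0.000145 M.
pOH = 3.84, so pH = 14.00 - 3.84 = 10.16.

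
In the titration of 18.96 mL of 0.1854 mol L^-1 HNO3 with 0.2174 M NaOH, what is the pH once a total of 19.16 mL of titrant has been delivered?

12.23

n(acid) = 0.1854 x 0.01896 = 0.003515 mol; n(NaOH) added = 0.2174 x 0.01916 = 0.004165 mol.
Base is in excess by 0.004165 - 0.003515 = 0.0006502 mol in a total volume of 0.03812 L.
[OH^-] = 0.0006502/0.03812 = 0.01706 M, so pOH = 1.77 and pH = 14.00 - 1.77 = 12.23.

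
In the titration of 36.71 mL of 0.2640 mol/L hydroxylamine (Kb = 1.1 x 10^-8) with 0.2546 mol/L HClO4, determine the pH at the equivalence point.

n(NH2OH) = 0.2640 x 0.03671 = 0.009691 mol; V(HClO4) at equivalence = 0.009691/0.2546 = 0.03807 L.
At equivalence the base is fully converted to NH3OH+; total volume = 0.07478 L, so [NH3OH+] = 0.009691/0.07478 = 0.1296 M.
Ka(NH3OH+) = Kw/Kb = 1.0e-14 / 1.1 x 10^-8 = 9.09e-7.
[H^+] = sqrt(Ka x [NH3OH+]) = sqrt(9.09e-7 x 0.1296) = 0.000343 M.
pH = -log(0.000343) = 3.46.

3.46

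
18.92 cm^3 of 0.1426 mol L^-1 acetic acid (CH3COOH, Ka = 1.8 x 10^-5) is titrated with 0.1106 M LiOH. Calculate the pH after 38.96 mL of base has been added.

n(acid) = 0.1426 x 0.01892 = 0.002698 mol; n(LiOH) added = 0.1106 x 0.03896 = 0.004309 mol.
Base is in excess by 0.004309 - 0.002698 = 0.001611 mol in a total volume of 0.05788 L.
[OH^-] = 0.001611/0.05788 = 0.02783 M, so pOH = 1.56 and pH = 14.00 - 1.56 = 12.44.

12.44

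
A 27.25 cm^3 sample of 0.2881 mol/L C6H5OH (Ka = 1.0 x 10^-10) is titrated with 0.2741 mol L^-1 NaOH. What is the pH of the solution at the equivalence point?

11.57

n(C6H5OH) = 0.2881 x 0.02725 = 0.007851 mol; V(NaOH) at equivalence = 0.007851/0.2741 = 0.02864 L.
At equivalence all the acid is converted to C6H5O-; total volume = 0.02725 + 0.02864 = 0.05589 L, so [C6H5O-] = 0.007851/0.05589 = 0.1405 M.
Kb = Kw/Ka = 1.0e-14 / 1.0 x 10^-10 = 0.000100.
[OH^-] = sqrt(Kb x [C6H5O-]) = sqrt(0.000100 x 0.1405) = 0.00375 M.
pOH = 2.43, so pH = 14.00 - 2.43 = 11.57.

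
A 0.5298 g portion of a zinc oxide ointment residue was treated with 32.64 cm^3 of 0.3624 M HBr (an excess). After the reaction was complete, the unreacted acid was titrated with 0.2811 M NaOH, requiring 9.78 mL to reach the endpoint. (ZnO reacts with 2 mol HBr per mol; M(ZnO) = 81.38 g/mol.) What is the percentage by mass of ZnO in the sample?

Total n(HBr) added = 0.3624 x 0.03264 = 0.01183 mol.
n(NaOH) used = 0.2811 x 0.009780 = 0.002749 mol, which equals the excess n(HBr).
So n(HBr) consumed by the sample = 0.01183 - 0.002749 = 0.009080 mol.
n(ZnO) = 0.009080 / 2 = 0.004540 mol.
mass ZnO = 0.004540 x 81.38 = 0.3694 g, so %ZnO = 0.3694/0.5298 x 100 = 69.7%.

69.7%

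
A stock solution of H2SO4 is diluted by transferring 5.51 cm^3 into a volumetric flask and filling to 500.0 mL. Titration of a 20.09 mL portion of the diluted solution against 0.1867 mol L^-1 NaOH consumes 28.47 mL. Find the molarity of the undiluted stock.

n(NaOH) = 0.1867 x 0.02847 = 0.005315 mol.
n(H2SO4) in the aliquot = 0.005315 x 1/2 = 0.002658 mol.
[diluted H2SO4] = 0.002658 / 0.02009 = 0.1323 M.
Dilution factor = 500.0/5.510 = 90.74, so [stock] = 0.1323 x 90.74 = 12.0 M.

12.0 M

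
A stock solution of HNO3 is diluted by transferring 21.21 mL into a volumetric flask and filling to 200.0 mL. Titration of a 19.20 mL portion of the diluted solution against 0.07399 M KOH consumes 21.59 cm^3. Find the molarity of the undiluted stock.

n(KOH) = 0.07399 x 0.02159 = 0.001597 mol.
n(HNO3) in the aliquot = 0.001597 mol.
[diluted HNO3] = 0.001597 / 0.01920 = 0.08320 M.
Dilution factor = 200.0/21.21 = 9.430, so [stock] = 0.08320 x 9.430 = 0.785 M.

0.785 M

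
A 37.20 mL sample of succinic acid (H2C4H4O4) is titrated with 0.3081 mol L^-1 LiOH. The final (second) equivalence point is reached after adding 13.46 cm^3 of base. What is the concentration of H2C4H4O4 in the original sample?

0.0557 M

n(LiOH) = 0.3081 x 0.01346 = 0.004147 mol.
At the final (second) equivalence point, 2 mol OH^- react per mol H2C4H4O4, so n(H2C4H4O4) = 0.004147 / 2 = 0.002074 mol.
[H2C4H4O4] = 0.002074 / 0.03720 L = 0.0557 M.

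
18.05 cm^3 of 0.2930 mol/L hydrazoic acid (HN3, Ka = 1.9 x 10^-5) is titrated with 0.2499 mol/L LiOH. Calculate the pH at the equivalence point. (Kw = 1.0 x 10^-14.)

n(HN3) = 0.2930 x 0.01805 = 0.005289 mol; V(LiOH) at equivalence = 0.005289/0.2499 = 0.02116 L.
At equivalence all the acid is converted to N3-; total volume = 0.01805 + 0.02116 = 0.03921 L, so [N3-] = 0.005289/0.03921 = 0.1349 M.
Kb = Kw/Ka = 1.0e-14 / 1.9 x 10^-5 = 5.26e-10.
[OH^-] = sqrt(Kb x [N3-]) = sqrt(5.26e-10 x 0.1349) = 8.43e-6 M.
pOH = 5.07, so pH = 14.00 - 5.07 = 8.93.

8.93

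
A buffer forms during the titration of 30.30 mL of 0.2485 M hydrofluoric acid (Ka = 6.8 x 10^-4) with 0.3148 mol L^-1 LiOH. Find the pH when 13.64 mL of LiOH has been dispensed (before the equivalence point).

Initial n(HF) = 0.2485 x 0.03030 = 0.007530 mol.
n(LiOH) added = 0.3148 x 0.01364 = 0.004294 mol, converting that many moles of HF to F-.
Remaining n(HF) = 0.003236 mol; n(F-) = 0.004294 mol.
By Henderson-Hasselbalch, pH = pKa + log([A^-]/[HA]) = 3.17 + log(0.004294/0.003236) = 3.17 + (+0.12) = 3.29.

3.29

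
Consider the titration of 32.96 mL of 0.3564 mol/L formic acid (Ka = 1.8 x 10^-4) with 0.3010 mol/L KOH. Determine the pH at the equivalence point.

8.48

n(HCOOH) = 0.3564 x 0.03296 = 0.01175 mol; V(KOH) at equivalence = 0.01175/0.3010 = 0.03903 L.
At equivalence all the acid is converted to HCOO-; total volume = 0.03296 + 0.03903 = 0.07199 L, so [HCOO-] = 0.01175/0.07199 = 0.1632 M.
Kb = Kw/Ka = 1.0e-14 / 1.8 x 10^-4 = 5.56e-11.
[OH^-] = sqrt(Kb x [HCOO-]) = sqrt(5.56e-11 x 0.1632) = 3.01e-6 M.
pOH = 5.52, so pH = 14.00 - 5.52 = 8.48.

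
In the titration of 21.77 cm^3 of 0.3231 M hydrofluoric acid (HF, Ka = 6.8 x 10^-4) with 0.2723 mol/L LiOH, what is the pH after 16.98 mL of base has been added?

Initial n(HF) = 0.3231 x 0.02177 = 0.007034 mol.
n(LiOH) added = 0.2723 x 0.01698 = 0.004624 mol, converting that many moles of HF to F-.
Remaining n(HF) = 0.002410 mol; n(F-) = 0.004624 mol.
By Henderson-Hasselbalch, pH = pKa + log([A^-]/[HA]) = 3.17 + log(0.004624/0.002410) = 3.17 + (+0.28) = 3.45.

3.45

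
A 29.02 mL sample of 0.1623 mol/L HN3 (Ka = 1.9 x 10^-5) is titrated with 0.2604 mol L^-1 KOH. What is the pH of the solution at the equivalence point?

8.86

n(HN3) = 0.1623 x 0.02902 = 0.004710 mol; V(KOH) at equivalence = 0.004710/0.2604 = 0.01809 L.
At equivalence all the acid is converted to N3-; total volume = 0.02902 + 0.01809 = 0.04711 L, so [N3-] = 0.004710/0.04711 = 0.09998 M.
Kb = Kw/Ka = 1.0e-14 / 1.9 x 10^-5 = 5.26e-10.
[OH^-] = sqrt(Kb x [N3-]) = sqrt(5.26e-10 x 0.09998) = 7.25e-6 M.
pOH = 5.14, so pH = 14.00 - 5.14 = 8.86.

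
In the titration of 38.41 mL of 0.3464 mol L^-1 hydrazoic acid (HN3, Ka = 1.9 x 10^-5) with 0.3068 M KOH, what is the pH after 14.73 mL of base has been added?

Initial n(HN3) = 0.3464 x 0.03841 = 0.01331 mol.
n(KOH) added = 0.3068 x 0.01473 = 0.004519 mol, converting that many moles of HN3 to N3-.
Remaining n(HN3) = 0.008786 mol; n(N3-) = 0.004519 mol.
By Henderson-Hasselbalch, pH = pKa + log([A^-]/[HA]) = 4.72 + log(0.004519/0.008786) = 4.72 + (-0.29) = 4.43.

4.43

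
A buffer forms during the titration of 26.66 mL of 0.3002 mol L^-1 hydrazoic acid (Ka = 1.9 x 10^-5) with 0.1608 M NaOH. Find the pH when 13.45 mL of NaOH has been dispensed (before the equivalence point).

4.29

Initial n(HN3) = 0.3002 x 0.02666 = 0.008003 mol.
n(NaOH) added = 0.1608 x 0.01345 = 0.002163 mol, converting that many moles of HN3 to N3-.
Remaining n(HN3) = 0.005841 mol; n(N3-) = 0.002163 mol.
By Henderson-Hasselbalch, pH = pKa + log([A^-]/[HA]) = 4.72 + log(0.002163/0.005841) = 4.72 + (-0.43) = 4.29.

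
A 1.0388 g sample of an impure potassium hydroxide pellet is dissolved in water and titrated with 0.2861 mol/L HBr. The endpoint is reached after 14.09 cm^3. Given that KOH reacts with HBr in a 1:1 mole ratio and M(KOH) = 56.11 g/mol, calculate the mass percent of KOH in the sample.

21.8%

n(HBr) = 0.2861 x 0.01409 = 0.004031 mol.
n(KOH) = 0.004031 / 1 = 0.004031 mol.
mass of KOH = 0.004031 x 56.11 = 0.2262 g.
% purity = 0.2262 / 1.0388 x 100 = 21.8%.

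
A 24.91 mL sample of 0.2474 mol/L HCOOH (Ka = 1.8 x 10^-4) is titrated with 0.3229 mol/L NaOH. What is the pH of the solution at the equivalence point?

n(HCOOH) = 0.2474 x 0.02491 = 0.006163 mol; V(NaOH) at equivalence = 0.006163/0.3229 = 0.01909 L.
At equivalence all the acid is converted to HCOO-; total volume = 0.02491 + 0.01909 = 0.04400 L, so [HCOO-] = 0.006163/0.04400 = 0.1401 M.
Kb = Kw/Ka = 1.0e-14 / 1.8 x 10^-4 = 5.56e-11.
[OH^-] = sqrt(Kb x [HCOO-]) = sqrt(5.56e-11 x 0.1401) = 2.79e-6 M.
pOH = 5.55, so pH = 14.00 - 5.55 = 8.45.

8.45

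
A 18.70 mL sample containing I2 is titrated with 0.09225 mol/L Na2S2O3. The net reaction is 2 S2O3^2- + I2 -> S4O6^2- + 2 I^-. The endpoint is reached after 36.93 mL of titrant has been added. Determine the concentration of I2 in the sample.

0.0911 M

n(Na2S2O3) = 0.09225 x 0.03693 = 0.003407 mol.
From the balanced equation, 2 mol Na2S2O3 reacts with 1 mol I2, so n(I2) = 0.003407 x 1/2 = 0.001703 mol.
[I2] = 0.001703 / 0.01870 L = 0.0911 M.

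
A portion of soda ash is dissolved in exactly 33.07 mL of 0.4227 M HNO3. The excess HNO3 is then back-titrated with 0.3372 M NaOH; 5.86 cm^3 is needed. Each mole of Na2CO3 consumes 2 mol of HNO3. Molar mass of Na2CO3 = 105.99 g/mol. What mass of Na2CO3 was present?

0.636 g

Total n(HNO3) added = 0.4227 x 0.03307 = 0.01398 mol.
n(NaOH) used = 0.3372 x 0.005860 = 0.001976 mol, which equals the excess n(HNO3).
So n(HNO3) consumed by the sample = 0.01398 - 0.001976 = 0.01200 mol.
n(Na2CO3) = 0.01200 / 2 = 0.006001 mol.
mass = 0.006001 mol x 105.99 g/mol = 0.636 g.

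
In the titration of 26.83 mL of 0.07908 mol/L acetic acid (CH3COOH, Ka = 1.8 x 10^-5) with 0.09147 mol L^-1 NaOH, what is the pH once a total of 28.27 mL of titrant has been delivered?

11.93

n(acid) = 0.07908 x 0.02683 = 0.002122 mol; n(NaOH) added = 0.09147 x 0.02827 = 0.002586 mol.
Base is in excess by 0.002586 - 0.002122 = 0.0004641 mol in a total volume of 0.05510 L.
[OH^-] = 0.0004641/0.05510 = 0.008424 M, so pOH = 2.07 and pH = 14.00 - 2.07 = 11.93.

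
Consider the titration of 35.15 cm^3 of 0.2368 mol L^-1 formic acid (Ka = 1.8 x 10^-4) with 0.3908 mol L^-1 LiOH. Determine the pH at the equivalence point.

n(HCOOH) = 0.2368 x 0.03515 = 0.008324 mol; V(LiOH) at equivalence = 0.008324/0.3908 = 0.02130 L.
At equivalence all the acid is converted to HCOO-; total volume = 0.03515 + 0.02130 = 0.05645 L, so [HCOO-] = 0.008324/0.05645 = 0.1475 M.
Kb = Kw/Ka = 1.0e-14 / 1.8 x 10^-4 = 5.56e-11.
[OH^-] = sqrt(Kb x [HCOO-]) = sqrt(5.56e-11 x 0.1475) = 2.86e-6 M.
pOH = 5.54, so pH = 14.00 - 5.54 = 8.46.

8.46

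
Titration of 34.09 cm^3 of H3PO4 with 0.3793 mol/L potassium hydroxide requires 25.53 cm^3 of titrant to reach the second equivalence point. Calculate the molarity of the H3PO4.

0.142 M

n(KOH) = 0.3793 x 0.02553 = 0.009684 mol.
At the second equivalence point, 2 mol OH^- react per mol H3PO4, so n(H3PO4) = 0.009684 / 2 = 0.004842 mol.
[H3PO4] = 0.004842 / 0.03409 L = 0.142 M.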